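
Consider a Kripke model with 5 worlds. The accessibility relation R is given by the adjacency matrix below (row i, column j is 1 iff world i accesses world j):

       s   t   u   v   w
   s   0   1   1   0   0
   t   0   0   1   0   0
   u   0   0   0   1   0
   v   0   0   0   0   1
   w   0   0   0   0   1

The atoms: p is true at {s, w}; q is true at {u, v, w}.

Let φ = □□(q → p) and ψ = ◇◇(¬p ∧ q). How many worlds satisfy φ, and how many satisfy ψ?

3 and 2

For □□(q → p):
s: successors {t, u}; □(q → p) there: t:F, u:F. ✗
t: successors {u}; □(q → p) there: u:F. ✗
u: successors {v}; □(q → p) there: v:T. ✓
v: successors {w}; □(q → p) there: w:T. ✓
w: successors {w}; □(q → p) there: w:T. ✓
— 3 worlds.
For ◇◇(¬p ∧ q):
s: successors {t, u}; ◇(¬p ∧ q) there: t:T, u:T. ✓
t: successors {u}; ◇(¬p ∧ q) there: u:T. ✓
u: successors {v}; ◇(¬p ∧ q) there: v:F. ✗
v: successors {w}; ◇(¬p ∧ q) there: w:F. ✗
w: successors {w}; ◇(¬p ∧ q) there: w:F. ✗
— 2 worlds.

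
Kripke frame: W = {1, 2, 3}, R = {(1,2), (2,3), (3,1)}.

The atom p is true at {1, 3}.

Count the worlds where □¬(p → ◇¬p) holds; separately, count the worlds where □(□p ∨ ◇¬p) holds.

For □¬(p → ◇¬p):
1: successors {2}; ¬(p → ◇¬p) there: 2:F. ✗
2: successors {3}; ¬(p → ◇¬p) there: 3:T. ✓
3: successors {1}; ¬(p → ◇¬p) there: 1:F. ✗
— 1 world.
For □(□p ∨ ◇¬p):
1: successors {2}; □p ∨ ◇¬p there: 2:T. ✓
2: successors {3}; □p ∨ ◇¬p there: 3:T. ✓
3: successors {1}; □p ∨ ◇¬p there: 1:T. ✓
— 3 worlds.

1 and 3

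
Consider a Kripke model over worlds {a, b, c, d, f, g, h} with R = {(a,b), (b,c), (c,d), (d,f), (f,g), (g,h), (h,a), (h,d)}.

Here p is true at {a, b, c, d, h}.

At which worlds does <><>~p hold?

{c, d, h}

a: successors {b}; <>~p there: b:F. ✗
b: successors {c}; <>~p there: c:F. ✗
c: successors {d}; <>~p there: d:T. ✓
d: successors {f}; <>~p there: f:T. ✓
f: successors {g}; <>~p there: g:F. ✗
g: successors {h}; <>~p there: h:F. ✗
h: successors {a, d}; <>~p there: a:F, d:T. ✓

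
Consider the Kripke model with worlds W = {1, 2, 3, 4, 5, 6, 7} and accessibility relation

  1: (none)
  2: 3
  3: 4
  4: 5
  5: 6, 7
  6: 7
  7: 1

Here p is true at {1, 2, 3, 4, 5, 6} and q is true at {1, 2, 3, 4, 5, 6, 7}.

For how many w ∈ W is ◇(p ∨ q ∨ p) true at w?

6

1: no successors, so ◇(p ∨ q ∨ p) fails. ✗
2: successors {3}; p ∨ q ∨ p there: 3:T. ✓
3: successors {4}; p ∨ q ∨ p there: 4:T. ✓
4: successors {5}; p ∨ q ∨ p there: 5:T. ✓
5: successors {6, 7}; p ∨ q ∨ p there: 6:T, 7:T. ✓
6: successors {7}; p ∨ q ∨ p there: 7:T. ✓
7: successors {1}; p ∨ q ∨ p there: 1:T. ✓
Satisfying worlds: {2, 3, 4, 5, 6, 7}.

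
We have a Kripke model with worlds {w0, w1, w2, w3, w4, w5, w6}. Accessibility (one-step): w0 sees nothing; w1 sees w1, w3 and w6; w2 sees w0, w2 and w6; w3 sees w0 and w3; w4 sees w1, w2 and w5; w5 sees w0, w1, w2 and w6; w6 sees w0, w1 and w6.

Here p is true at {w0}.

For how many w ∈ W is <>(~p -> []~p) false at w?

w0: no successors, so <>(~p -> []~p) fails. ✗
w1: successors {w1, w3, w6}; ~p -> []~p there: w1:T, w3:F, w6:F. ✓
w2: successors {w0, w2, w6}; ~p -> []~p there: w0:T, w2:F, w6:F. ✓
w3: successors {w0, w3}; ~p -> []~p there: w0:T, w3:F. ✓
w4: successors {w1, w2, w5}; ~p -> []~p there: w1:T, w2:F, w5:F. ✓
w5: successors {w0, w1, w2, w6}; ~p -> []~p there: w0:T, w1:T, w2:F, w6:F. ✓
w6: successors {w0, w1, w6}; ~p -> []~p there: w0:T, w1:T, w6:F. ✓
Satisfying worlds: {w1, w2, w3, w4, w5, w6}.
So <>(~p -> []~p) fails at the other 1 world.

1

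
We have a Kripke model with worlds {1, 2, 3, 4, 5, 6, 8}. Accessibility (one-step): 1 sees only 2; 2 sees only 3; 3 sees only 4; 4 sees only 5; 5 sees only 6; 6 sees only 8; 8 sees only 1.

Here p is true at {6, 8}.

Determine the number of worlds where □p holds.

2

1: successors {2}; p there: 2:F. ✗
2: successors {3}; p there: 3:F. ✗
3: successors {4}; p there: 4:F. ✗
4: successors {5}; p there: 5:F. ✗
5: successors {6}; p there: 6:T. ✓
6: successors {8}; p there: 8:T. ✓
8: successors {1}; p there: 1:F. ✗
Satisfying worlds: {5, 6}.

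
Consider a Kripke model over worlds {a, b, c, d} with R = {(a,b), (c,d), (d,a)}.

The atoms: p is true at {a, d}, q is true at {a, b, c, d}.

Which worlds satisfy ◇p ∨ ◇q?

a: ◇p is F, ◇q is T. ✓
b: ◇p is F, ◇q is F. ✗
c: ◇p is T, ◇q is T. ✓
d: ◇p is T, ◇q is T. ✓

{a, c, d}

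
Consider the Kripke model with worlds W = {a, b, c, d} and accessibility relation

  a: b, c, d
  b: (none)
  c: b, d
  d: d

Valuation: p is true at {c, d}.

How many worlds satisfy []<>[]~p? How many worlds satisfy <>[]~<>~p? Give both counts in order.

For []<>[]~p:
a: successors {b, c, d}; <>[]~p there: b:F, c:T, d:F. ✗
b: no successors, so []<>[]~p holds vacuously. ✓
c: successors {b, d}; <>[]~p there: b:F, d:F. ✗
d: successors {d}; <>[]~p there: d:F. ✗
— 1 world.
For <>[]~<>~p:
a: successors {b, c, d}; []~<>~p there: b:T, c:T, d:T. ✓
b: no successors, so <>[]~<>~p fails. ✗
c: successors {b, d}; []~<>~p there: b:T, d:T. ✓
d: successors {d}; []~<>~p there: d:T. ✓
— 3 worlds.

1 and 3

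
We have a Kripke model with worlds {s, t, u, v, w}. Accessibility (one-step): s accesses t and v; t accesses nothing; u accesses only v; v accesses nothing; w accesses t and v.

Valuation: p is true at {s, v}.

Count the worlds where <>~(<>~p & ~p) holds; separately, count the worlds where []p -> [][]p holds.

For <>~(<>~p & ~p):
s: successors {t, v}; ~(<>~p & ~p) there: t:T, v:T. ✓
t: no successors, so <>~(<>~p & ~p) fails. ✗
u: successors {v}; ~(<>~p & ~p) there: v:T. ✓
v: no successors, so <>~(<>~p & ~p) fails. ✗
w: successors {t, v}; ~(<>~p & ~p) there: t:T, v:T. ✓
— 3 worlds.
For []p -> [][]p:
s: []p is F, [][]p is T. ✓
t: []p is T, [][]p is T. ✓
u: []p is T, [][]p is T. ✓
v: []p is T, [][]p is T. ✓
w: []p is F, [][]p is T. ✓
— 5 worlds.

3 and 5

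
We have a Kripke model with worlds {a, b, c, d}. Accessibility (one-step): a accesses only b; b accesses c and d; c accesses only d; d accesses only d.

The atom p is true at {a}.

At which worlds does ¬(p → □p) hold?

a: p → □p is F. ✓
b: p → □p is T. ✗
c: p → □p is T. ✗
d: p → □p is T. ✗

{a}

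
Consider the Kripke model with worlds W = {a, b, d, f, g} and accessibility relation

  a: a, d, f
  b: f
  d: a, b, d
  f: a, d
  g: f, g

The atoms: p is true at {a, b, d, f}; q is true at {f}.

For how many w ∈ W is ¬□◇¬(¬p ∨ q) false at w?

a: □◇¬(¬p ∨ q) is T. ✗
b: □◇¬(¬p ∨ q) is T. ✗
d: □◇¬(¬p ∨ q) is F. ✓
f: □◇¬(¬p ∨ q) is T. ✗
g: □◇¬(¬p ∨ q) is F. ✓
Satisfying worlds: {d, g}.
So ¬□◇¬(¬p ∨ q) fails at the other 3 worlds.

3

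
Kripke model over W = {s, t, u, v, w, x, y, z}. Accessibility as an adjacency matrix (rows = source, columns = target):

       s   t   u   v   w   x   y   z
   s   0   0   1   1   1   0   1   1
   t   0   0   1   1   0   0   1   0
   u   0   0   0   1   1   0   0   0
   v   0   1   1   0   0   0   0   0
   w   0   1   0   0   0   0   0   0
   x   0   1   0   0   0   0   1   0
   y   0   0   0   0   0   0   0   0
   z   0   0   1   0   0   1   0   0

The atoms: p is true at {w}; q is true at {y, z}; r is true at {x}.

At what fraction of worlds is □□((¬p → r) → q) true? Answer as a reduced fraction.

s: successors {u, v, w, y, z}; □((¬p → r) → q) there: u:F, v:T, w:T, y:T, z:F. ✗
t: successors {u, v, y}; □((¬p → r) → q) there: u:F, v:T, y:T. ✗
u: successors {v, w}; □((¬p → r) → q) there: v:T, w:T. ✓
v: successors {t, u}; □((¬p → r) → q) there: t:T, u:F. ✗
w: successors {t}; □((¬p → r) → q) there: t:T. ✓
x: successors {t, y}; □((¬p → r) → q) there: t:T, y:T. ✓
y: no successors, so □□((¬p → r) → q) holds vacuously. ✓
z: successors {u, x}; □((¬p → r) → q) there: u:F, x:T. ✗
That's 4 of 8 worlds, so 4/8 = 1/2.

1/2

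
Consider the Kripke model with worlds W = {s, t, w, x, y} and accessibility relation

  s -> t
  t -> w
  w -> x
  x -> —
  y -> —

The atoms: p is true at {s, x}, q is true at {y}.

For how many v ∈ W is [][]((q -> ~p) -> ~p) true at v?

4

s: successors {t}; []((q -> ~p) -> ~p) there: t:T. ✓
t: successors {w}; []((q -> ~p) -> ~p) there: w:F. ✗
w: successors {x}; []((q -> ~p) -> ~p) there: x:T. ✓
x: no successors, so [][]((q -> ~p) -> ~p) holds vacuously. ✓
y: no successors, so [][]((q -> ~p) -> ~p) holds vacuously. ✓
Satisfying worlds: {s, w, x, y}.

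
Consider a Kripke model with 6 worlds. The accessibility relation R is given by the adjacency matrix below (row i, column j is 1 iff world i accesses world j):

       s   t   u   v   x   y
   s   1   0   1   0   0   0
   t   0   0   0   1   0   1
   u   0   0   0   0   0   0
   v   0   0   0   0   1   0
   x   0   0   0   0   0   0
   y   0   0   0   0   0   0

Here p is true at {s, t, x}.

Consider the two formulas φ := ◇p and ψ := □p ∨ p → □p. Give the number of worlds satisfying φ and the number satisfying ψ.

2 and 4

For ◇p:
s: successors {s, u}; p there: s:T, u:F. ✓
t: successors {v, y}; p there: v:F, y:F. ✗
u: no successors, so ◇p fails. ✗
v: successors {x}; p there: x:T. ✓
x: no successors, so ◇p fails. ✗
y: no successors, so ◇p fails. ✗
— 2 worlds.
For □p ∨ p → □p:
s: □p ∨ p is T, □p is F. ✗
t: □p ∨ p is T, □p is F. ✗
u: □p ∨ p is T, □p is T. ✓
v: □p ∨ p is T, □p is T. ✓
x: □p ∨ p is T, □p is T. ✓
y: □p ∨ p is T, □p is T. ✓
— 4 worlds.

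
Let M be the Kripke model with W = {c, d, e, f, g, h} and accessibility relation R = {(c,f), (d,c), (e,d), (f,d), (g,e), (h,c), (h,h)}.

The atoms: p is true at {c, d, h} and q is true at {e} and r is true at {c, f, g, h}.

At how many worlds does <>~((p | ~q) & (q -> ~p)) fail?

c: successors {f}; ~((p | ~q) & (q -> ~p)) there: f:F. ✗
d: successors {c}; ~((p | ~q) & (q -> ~p)) there: c:F. ✗
e: successors {d}; ~((p | ~q) & (q -> ~p)) there: d:F. ✗
f: successors {d}; ~((p | ~q) & (q -> ~p)) there: d:F. ✗
g: successors {e}; ~((p | ~q) & (q -> ~p)) there: e:T. ✓
h: successors {c, h}; ~((p | ~q) & (q -> ~p)) there: c:F, h:F. ✗
Satisfying worlds: {g}.
So <>~((p | ~q) & (q -> ~p)) fails at the other 5 worlds.

5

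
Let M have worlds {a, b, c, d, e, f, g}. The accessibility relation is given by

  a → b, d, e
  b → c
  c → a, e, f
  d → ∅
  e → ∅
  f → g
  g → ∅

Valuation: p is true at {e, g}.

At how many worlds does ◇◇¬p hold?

a: successors {b, d, e}; ◇¬p there: b:T, d:F, e:F. ✓
b: successors {c}; ◇¬p there: c:T. ✓
c: successors {a, e, f}; ◇¬p there: a:T, e:F, f:F. ✓
d: no successors, so ◇◇¬p fails. ✗
e: no successors, so ◇◇¬p fails. ✗
f: successors {g}; ◇¬p there: g:F. ✗
g: no successors, so ◇◇¬p fails. ✗
Satisfying worlds: {a, b, c}.

3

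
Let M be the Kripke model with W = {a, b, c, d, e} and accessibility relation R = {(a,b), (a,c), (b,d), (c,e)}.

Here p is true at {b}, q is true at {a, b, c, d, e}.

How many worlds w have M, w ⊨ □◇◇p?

a: successors {b, c}; ◇◇p there: b:F, c:F. ✗
b: successors {d}; ◇◇p there: d:F. ✗
c: successors {e}; ◇◇p there: e:F. ✗
d: no successors, so □◇◇p holds vacuously. ✓
e: no successors, so □◇◇p holds vacuously. ✓
Satisfying worlds: {d, e}.

2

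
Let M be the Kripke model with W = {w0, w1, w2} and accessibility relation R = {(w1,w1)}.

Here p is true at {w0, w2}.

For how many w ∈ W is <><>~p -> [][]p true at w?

2

w0: <><>~p is F, [][]p is T. ✓
w1: <><>~p is T, [][]p is F. ✗
w2: <><>~p is F, [][]p is T. ✓
Satisfying worlds: {w0, w2}.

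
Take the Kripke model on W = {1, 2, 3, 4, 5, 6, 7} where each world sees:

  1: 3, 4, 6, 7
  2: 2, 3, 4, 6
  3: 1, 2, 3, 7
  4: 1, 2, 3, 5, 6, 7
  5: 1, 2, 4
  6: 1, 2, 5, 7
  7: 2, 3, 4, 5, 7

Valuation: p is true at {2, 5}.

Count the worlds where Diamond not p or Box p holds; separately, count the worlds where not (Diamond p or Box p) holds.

For Diamond not p or Box p:
1: Diamond not p is T, Box p is F. ✓
2: Diamond not p is T, Box p is F. ✓
3: Diamond not p is T, Box p is F. ✓
4: Diamond not p is T, Box p is F. ✓
5: Diamond not p is T, Box p is F. ✓
6: Diamond not p is T, Box p is F. ✓
7: Diamond not p is T, Box p is F. ✓
— 7 worlds.
For not (Diamond p or Box p):
1: Diamond p or Box p is F. ✓
2: Diamond p or Box p is T. ✗
3: Diamond p or Box p is T. ✗
4: Diamond p or Box p is T. ✗
5: Diamond p or Box p is T. ✗
6: Diamond p or Box p is T. ✗
7: Diamond p or Box p is T. ✗
— 1 world.

7 and 1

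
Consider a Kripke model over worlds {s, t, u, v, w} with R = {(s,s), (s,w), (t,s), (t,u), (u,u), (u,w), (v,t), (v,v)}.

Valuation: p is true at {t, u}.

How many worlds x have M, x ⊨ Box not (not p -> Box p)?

1

s: successors {s, w}; not (not p -> Box p) there: s:T, w:F. ✗
t: successors {s, u}; not (not p -> Box p) there: s:T, u:F. ✗
u: successors {u, w}; not (not p -> Box p) there: u:F, w:F. ✗
v: successors {t, v}; not (not p -> Box p) there: t:F, v:T. ✗
w: no successors, so Box not (not p -> Box p) holds vacuously. ✓
Satisfying worlds: {w}.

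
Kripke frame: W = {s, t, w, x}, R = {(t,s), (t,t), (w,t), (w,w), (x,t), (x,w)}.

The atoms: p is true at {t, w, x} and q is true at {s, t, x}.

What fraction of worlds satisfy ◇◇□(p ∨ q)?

s: no successors, so ◇◇□(p ∨ q) fails. ✗
t: successors {s, t}; ◇□(p ∨ q) there: s:F, t:T. ✓
w: successors {t, w}; ◇□(p ∨ q) there: t:T, w:T. ✓
x: successors {t, w}; ◇□(p ∨ q) there: t:T, w:T. ✓
That's 3 of 4 worlds, so 3/4.

3/4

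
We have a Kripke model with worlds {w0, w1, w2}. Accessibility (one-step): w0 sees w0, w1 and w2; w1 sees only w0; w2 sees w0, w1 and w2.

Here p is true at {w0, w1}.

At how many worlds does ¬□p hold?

w0: □p is F. ✓
w1: □p is T. ✗
w2: □p is F. ✓
Satisfying worlds: {w0, w2}.

2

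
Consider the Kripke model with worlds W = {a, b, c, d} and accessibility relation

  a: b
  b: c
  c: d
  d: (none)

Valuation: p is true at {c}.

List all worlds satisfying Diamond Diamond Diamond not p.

a: successors {b}; Diamond Diamond not p there: b:T. ✓
b: successors {c}; Diamond Diamond not p there: c:F. ✗
c: successors {d}; Diamond Diamond not p there: d:F. ✗
d: no successors, so Diamond Diamond Diamond not p fails. ✗

{a}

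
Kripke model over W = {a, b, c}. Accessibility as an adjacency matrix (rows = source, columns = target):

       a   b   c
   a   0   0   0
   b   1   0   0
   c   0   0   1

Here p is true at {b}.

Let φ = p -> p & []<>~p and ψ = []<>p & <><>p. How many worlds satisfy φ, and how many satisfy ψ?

For p -> p & []<>~p:
a: p is F, p & []<>~p is F. ✓
b: p is T, p & []<>~p is F. ✗
c: p is F, p & []<>~p is F. ✓
— 2 worlds.
For []<>p & <><>p:
a: []<>p is T, <><>p is F. ✗
b: []<>p is F, <><>p is F. ✗
c: []<>p is F, <><>p is F. ✗
— 0 worlds.

2 and 0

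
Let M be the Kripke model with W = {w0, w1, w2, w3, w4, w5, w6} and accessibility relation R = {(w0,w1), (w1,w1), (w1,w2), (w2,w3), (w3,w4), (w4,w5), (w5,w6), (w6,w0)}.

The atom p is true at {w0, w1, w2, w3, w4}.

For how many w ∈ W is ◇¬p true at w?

2

w0: successors {w1}; ¬p there: w1:F. ✗
w1: successors {w1, w2}; ¬p there: w1:F, w2:F. ✗
w2: successors {w3}; ¬p there: w3:F. ✗
w3: successors {w4}; ¬p there: w4:F. ✗
w4: successors {w5}; ¬p there: w5:T. ✓
w5: successors {w6}; ¬p there: w6:T. ✓
w6: successors {w0}; ¬p there: w0:F. ✗
Satisfying worlds: {w4, w5}.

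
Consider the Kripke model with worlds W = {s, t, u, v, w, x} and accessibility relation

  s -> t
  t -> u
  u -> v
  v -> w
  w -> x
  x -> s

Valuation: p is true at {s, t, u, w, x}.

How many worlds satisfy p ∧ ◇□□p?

4

s: p is T, ◇□□p is F. ✗
t: p is T, ◇□□p is T. ✓
u: p is T, ◇□□p is T. ✓
v: p is F, ◇□□p is T. ✗
w: p is T, ◇□□p is T. ✓
x: p is T, ◇□□p is T. ✓
Satisfying worlds: {t, u, w, x}.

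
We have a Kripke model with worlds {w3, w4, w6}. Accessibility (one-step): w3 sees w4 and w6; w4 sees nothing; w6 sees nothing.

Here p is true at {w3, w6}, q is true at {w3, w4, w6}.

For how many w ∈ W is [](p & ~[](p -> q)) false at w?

w3: successors {w4, w6}; p & ~[](p -> q) there: w4:F, w6:F. ✗
w4: no successors, so [](p & ~[](p -> q)) holds vacuously. ✓
w6: no successors, so [](p & ~[](p -> q)) holds vacuously. ✓
Satisfying worlds: {w4, w6}.
So [](p & ~[](p -> q)) fails at the other 1 world.

1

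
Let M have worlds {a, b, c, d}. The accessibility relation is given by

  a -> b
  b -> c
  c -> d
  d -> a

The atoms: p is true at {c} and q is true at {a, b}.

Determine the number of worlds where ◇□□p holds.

a: successors {b}; □□p there: b:F. ✗
b: successors {c}; □□p there: c:F. ✗
c: successors {d}; □□p there: d:F. ✗
d: successors {a}; □□p there: a:T. ✓
Satisfying worlds: {d}.

1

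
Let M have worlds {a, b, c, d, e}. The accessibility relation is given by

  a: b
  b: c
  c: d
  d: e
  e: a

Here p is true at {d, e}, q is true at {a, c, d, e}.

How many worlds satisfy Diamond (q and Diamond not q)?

a: successors {b}; q and Diamond not q there: b:F. ✗
b: successors {c}; q and Diamond not q there: c:F. ✗
c: successors {d}; q and Diamond not q there: d:F. ✗
d: successors {e}; q and Diamond not q there: e:F. ✗
e: successors {a}; q and Diamond not q there: a:T. ✓
Satisfying worlds: {e}.

1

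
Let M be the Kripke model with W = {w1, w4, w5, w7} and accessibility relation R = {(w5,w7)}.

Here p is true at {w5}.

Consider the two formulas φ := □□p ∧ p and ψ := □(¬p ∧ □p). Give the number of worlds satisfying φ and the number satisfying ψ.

1 and 4

For □□p ∧ p:
w1: □□p is T, p is F. ✗
w4: □□p is T, p is F. ✗
w5: □□p is T, p is T. ✓
w7: □□p is T, p is F. ✗
— 1 world.
For □(¬p ∧ □p):
w1: no successors, so □(¬p ∧ □p) holds vacuously. ✓
w4: no successors, so □(¬p ∧ □p) holds vacuously. ✓
w5: successors {w7}; ¬p ∧ □p there: w7:T. ✓
w7: no successors, so □(¬p ∧ □p) holds vacuously. ✓
— 4 worlds.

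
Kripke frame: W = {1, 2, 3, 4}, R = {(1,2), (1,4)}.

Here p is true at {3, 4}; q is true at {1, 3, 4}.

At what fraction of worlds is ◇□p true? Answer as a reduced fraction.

1: successors {2, 4}; □p there: 2:T, 4:T. ✓
2: no successors, so ◇□p fails. ✗
3: no successors, so ◇□p fails. ✗
4: no successors, so ◇□p fails. ✗
That's 1 of 4 worlds, so 1/4.

1/4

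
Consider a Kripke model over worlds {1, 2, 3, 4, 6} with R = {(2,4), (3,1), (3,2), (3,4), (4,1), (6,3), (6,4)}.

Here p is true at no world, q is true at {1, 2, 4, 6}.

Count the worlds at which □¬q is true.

1

1: no successors, so □¬q holds vacuously. ✓
2: successors {4}; ¬q there: 4:F. ✗
3: successors {1, 2, 4}; ¬q there: 1:F, 2:F, 4:F. ✗
4: successors {1}; ¬q there: 1:F. ✗
6: successors {3, 4}; ¬q there: 3:T, 4:F. ✗
Satisfying worlds: {1}.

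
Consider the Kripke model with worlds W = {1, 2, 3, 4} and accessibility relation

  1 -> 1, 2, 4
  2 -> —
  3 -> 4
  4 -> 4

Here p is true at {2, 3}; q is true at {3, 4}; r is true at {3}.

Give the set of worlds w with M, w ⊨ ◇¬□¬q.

{1, 3, 4}

1: successors {1, 2, 4}; ¬□¬q there: 1:T, 2:F, 4:T. ✓
2: no successors, so ◇¬□¬q fails. ✗
3: successors {4}; ¬□¬q there: 4:T. ✓
4: successors {4}; ¬□¬q there: 4:T. ✓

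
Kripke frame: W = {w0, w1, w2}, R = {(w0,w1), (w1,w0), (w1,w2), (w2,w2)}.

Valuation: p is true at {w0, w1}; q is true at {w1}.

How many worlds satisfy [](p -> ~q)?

2

w0: successors {w1}; p -> ~q there: w1:F. ✗
w1: successors {w0, w2}; p -> ~q there: w0:T, w2:T. ✓
w2: successors {w2}; p -> ~q there: w2:T. ✓
Satisfying worlds: {w1, w2}.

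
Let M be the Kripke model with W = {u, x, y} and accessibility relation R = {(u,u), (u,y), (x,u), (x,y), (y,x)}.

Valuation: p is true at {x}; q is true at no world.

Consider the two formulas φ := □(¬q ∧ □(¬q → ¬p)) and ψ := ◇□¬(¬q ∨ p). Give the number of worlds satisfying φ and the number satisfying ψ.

For □(¬q ∧ □(¬q → ¬p)):
u: successors {u, y}; ¬q ∧ □(¬q → ¬p) there: u:T, y:F. ✗
x: successors {u, y}; ¬q ∧ □(¬q → ¬p) there: u:T, y:F. ✗
y: successors {x}; ¬q ∧ □(¬q → ¬p) there: x:T. ✓
— 1 world.
For ◇□¬(¬q ∨ p):
u: successors {u, y}; □¬(¬q ∨ p) there: u:F, y:F. ✗
x: successors {u, y}; □¬(¬q ∨ p) there: u:F, y:F. ✗
y: successors {x}; □¬(¬q ∨ p) there: x:F. ✗
— 0 worlds.

1 and 0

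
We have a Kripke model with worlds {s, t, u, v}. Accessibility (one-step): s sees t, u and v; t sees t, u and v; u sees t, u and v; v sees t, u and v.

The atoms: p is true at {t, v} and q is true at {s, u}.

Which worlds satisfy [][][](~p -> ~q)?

∅

s: successors {t, u, v}; [][](~p -> ~q) there: t:F, u:F, v:F. ✗
t: successors {t, u, v}; [][](~p -> ~q) there: t:F, u:F, v:F. ✗
u: successors {t, u, v}; [][](~p -> ~q) there: t:F, u:F, v:F. ✗
v: successors {t, u, v}; [][](~p -> ~q) there: t:F, u:F, v:F. ✗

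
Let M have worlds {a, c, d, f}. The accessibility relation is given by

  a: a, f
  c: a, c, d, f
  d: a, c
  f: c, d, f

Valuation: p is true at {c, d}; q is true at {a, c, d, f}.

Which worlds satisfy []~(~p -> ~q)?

a: successors {a, f}; ~(~p -> ~q) there: a:T, f:T. ✓
c: successors {a, c, d, f}; ~(~p -> ~q) there: a:T, c:F, d:F, f:T. ✗
d: successors {a, c}; ~(~p -> ~q) there: a:T, c:F. ✗
f: successors {c, d, f}; ~(~p -> ~q) there: c:F, d:F, f:T. ✗

{a}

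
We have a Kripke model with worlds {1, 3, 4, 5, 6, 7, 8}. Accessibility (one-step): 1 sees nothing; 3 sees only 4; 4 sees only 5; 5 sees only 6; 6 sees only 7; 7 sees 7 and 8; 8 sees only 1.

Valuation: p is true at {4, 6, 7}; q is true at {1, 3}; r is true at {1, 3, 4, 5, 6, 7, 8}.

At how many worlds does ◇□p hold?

1: no successors, so ◇□p fails. ✗
3: successors {4}; □p there: 4:F. ✗
4: successors {5}; □p there: 5:T. ✓
5: successors {6}; □p there: 6:T. ✓
6: successors {7}; □p there: 7:F. ✗
7: successors {7, 8}; □p there: 7:F, 8:F. ✗
8: successors {1}; □p there: 1:T. ✓
Satisfying worlds: {4, 5, 8}.

3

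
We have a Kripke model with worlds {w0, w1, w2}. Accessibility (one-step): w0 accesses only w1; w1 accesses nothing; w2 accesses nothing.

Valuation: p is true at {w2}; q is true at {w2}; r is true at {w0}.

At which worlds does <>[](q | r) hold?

{w0}

w0: successors {w1}; [](q | r) there: w1:T. ✓
w1: no successors, so <>[](q | r) fails. ✗
w2: no successors, so <>[](q | r) fails. ✗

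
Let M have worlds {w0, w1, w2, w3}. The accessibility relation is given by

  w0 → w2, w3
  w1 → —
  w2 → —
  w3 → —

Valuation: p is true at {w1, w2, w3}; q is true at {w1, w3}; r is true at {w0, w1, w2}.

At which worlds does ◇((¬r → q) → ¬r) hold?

w0: successors {w2, w3}; (¬r → q) → ¬r there: w2:F, w3:T. ✓
w1: no successors, so ◇((¬r → q) → ¬r) fails. ✗
w2: no successors, so ◇((¬r → q) → ¬r) fails. ✗
w3: no successors, so ◇((¬r → q) → ¬r) fails. ✗

{w0}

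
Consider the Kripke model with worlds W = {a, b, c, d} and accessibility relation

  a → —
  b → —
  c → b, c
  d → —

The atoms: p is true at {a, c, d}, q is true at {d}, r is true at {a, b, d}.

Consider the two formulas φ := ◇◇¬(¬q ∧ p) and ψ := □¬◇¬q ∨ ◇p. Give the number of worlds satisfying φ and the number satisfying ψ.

For ◇◇¬(¬q ∧ p):
a: no successors, so ◇◇¬(¬q ∧ p) fails. ✗
b: no successors, so ◇◇¬(¬q ∧ p) fails. ✗
c: successors {b, c}; ◇¬(¬q ∧ p) there: b:F, c:T. ✓
d: no successors, so ◇◇¬(¬q ∧ p) fails. ✗
— 1 world.
For □¬◇¬q ∨ ◇p:
a: □¬◇¬q is T, ◇p is F. ✓
b: □¬◇¬q is T, ◇p is F. ✓
c: □¬◇¬q is F, ◇p is T. ✓
d: □¬◇¬q is T, ◇p is F. ✓
— 4 worlds.

1 and 4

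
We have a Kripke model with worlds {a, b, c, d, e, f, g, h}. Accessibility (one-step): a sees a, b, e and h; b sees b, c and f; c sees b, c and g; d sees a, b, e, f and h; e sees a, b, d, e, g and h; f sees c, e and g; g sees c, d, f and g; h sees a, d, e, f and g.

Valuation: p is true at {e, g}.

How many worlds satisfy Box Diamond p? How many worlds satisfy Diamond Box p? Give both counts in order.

For Box Diamond p:
a: successors {a, b, e, h}; Diamond p there: a:T, b:F, e:T, h:T. ✗
b: successors {b, c, f}; Diamond p there: b:F, c:T, f:T. ✗
c: successors {b, c, g}; Diamond p there: b:F, c:T, g:T. ✗
d: successors {a, b, e, f, h}; Diamond p there: a:T, b:F, e:T, f:T, h:T. ✗
e: successors {a, b, d, e, g, h}; Diamond p there: a:T, b:F, d:T, e:T, g:T, h:T. ✗
f: successors {c, e, g}; Diamond p there: c:T, e:T, g:T. ✓
g: successors {c, d, f, g}; Diamond p there: c:T, d:T, f:T, g:T. ✓
h: successors {a, d, e, f, g}; Diamond p there: a:T, d:T, e:T, f:T, g:T. ✓
— 3 worlds.
For Diamond Box p:
a: successors {a, b, e, h}; Box p there: a:F, b:F, e:F, h:F. ✗
b: successors {b, c, f}; Box p there: b:F, c:F, f:F. ✗
c: successors {b, c, g}; Box p there: b:F, c:F, g:F. ✗
d: successors {a, b, e, f, h}; Box p there: a:F, b:F, e:F, f:F, h:F. ✗
e: successors {a, b, d, e, g, h}; Box p there: a:F, b:F, d:F, e:F, g:F, h:F. ✗
f: successors {c, e, g}; Box p there: c:F, e:F, g:F. ✗
g: successors {c, d, f, g}; Box p there: c:F, d:F, f:F, g:F. ✗
h: successors {a, d, e, f, g}; Box p there: a:F, d:F, e:F, f:F, g:F. ✗
— 0 worlds.

3 and 0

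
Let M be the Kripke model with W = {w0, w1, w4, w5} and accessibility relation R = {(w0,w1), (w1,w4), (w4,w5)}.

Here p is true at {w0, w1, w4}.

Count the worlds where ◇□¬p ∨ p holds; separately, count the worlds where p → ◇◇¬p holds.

3 and 2

For ◇□¬p ∨ p:
w0: ◇□¬p is F, p is T. ✓
w1: ◇□¬p is T, p is T. ✓
w4: ◇□¬p is T, p is T. ✓
w5: ◇□¬p is F, p is F. ✗
— 3 worlds.
For p → ◇◇¬p:
w0: p is T, ◇◇¬p is F. ✗
w1: p is T, ◇◇¬p is T. ✓
w4: p is T, ◇◇¬p is F. ✗
w5: p is F, ◇◇¬p is F. ✓
— 2 worlds.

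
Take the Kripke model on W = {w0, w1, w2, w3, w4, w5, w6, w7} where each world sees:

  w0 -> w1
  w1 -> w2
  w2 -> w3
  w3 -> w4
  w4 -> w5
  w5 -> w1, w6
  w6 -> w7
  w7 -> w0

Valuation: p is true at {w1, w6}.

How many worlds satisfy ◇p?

w0: successors {w1}; p there: w1:T. ✓
w1: successors {w2}; p there: w2:F. ✗
w2: successors {w3}; p there: w3:F. ✗
w3: successors {w4}; p there: w4:F. ✗
w4: successors {w5}; p there: w5:F. ✗
w5: successors {w1, w6}; p there: w1:T, w6:T. ✓
w6: successors {w7}; p there: w7:F. ✗
w7: successors {w0}; p there: w0:F. ✗
Satisfying worlds: {w0, w5}.

2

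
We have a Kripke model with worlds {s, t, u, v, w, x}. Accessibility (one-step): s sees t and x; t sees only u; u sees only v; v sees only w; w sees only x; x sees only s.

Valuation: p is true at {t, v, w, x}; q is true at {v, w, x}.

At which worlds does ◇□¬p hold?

{s, w}

s: successors {t, x}; □¬p there: t:T, x:T. ✓
t: successors {u}; □¬p there: u:F. ✗
u: successors {v}; □¬p there: v:F. ✗
v: successors {w}; □¬p there: w:F. ✗
w: successors {x}; □¬p there: x:T. ✓
x: successors {s}; □¬p there: s:F. ✗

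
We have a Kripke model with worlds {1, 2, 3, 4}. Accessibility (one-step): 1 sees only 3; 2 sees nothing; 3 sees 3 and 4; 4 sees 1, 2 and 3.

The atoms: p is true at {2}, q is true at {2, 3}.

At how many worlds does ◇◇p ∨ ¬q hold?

3

1: ◇◇p is F, ¬q is T. ✓
2: ◇◇p is F, ¬q is F. ✗
3: ◇◇p is T, ¬q is F. ✓
4: ◇◇p is F, ¬q is T. ✓
Satisfying worlds: {1, 3, 4}.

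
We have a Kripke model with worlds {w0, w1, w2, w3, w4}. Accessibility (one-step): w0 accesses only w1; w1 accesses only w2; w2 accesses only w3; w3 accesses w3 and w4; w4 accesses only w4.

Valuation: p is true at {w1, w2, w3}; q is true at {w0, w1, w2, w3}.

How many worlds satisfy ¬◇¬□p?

w0: ◇¬□p is F. ✓
w1: ◇¬□p is F. ✓
w2: ◇¬□p is T. ✗
w3: ◇¬□p is T. ✗
w4: ◇¬□p is T. ✗
Satisfying worlds: {w0, w1}.

2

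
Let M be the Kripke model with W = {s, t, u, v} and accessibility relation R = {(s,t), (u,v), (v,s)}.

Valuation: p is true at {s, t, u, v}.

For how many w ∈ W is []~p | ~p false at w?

3

s: []~p is F, ~p is F. ✗
t: []~p is T, ~p is F. ✓
u: []~p is F, ~p is F. ✗
v: []~p is F, ~p is F. ✗
Satisfying worlds: {t}.
So []~p | ~p fails at the other 3 worlds.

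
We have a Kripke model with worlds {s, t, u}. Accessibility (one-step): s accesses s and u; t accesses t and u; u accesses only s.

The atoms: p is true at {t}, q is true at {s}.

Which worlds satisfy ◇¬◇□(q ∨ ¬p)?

s: successors {s, u}; ¬◇□(q ∨ ¬p) there: s:F, u:F. ✗
t: successors {t, u}; ¬◇□(q ∨ ¬p) there: t:F, u:F. ✗
u: successors {s}; ¬◇□(q ∨ ¬p) there: s:F. ✗

∅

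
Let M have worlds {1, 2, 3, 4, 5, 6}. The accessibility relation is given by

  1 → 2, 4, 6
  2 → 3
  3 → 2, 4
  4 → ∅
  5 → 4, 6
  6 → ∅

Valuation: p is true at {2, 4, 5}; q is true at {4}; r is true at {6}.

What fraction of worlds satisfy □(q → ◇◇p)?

1: successors {2, 4, 6}; q → ◇◇p there: 2:T, 4:F, 6:T. ✗
2: successors {3}; q → ◇◇p there: 3:T. ✓
3: successors {2, 4}; q → ◇◇p there: 2:T, 4:F. ✗
4: no successors, so □(q → ◇◇p) holds vacuously. ✓
5: successors {4, 6}; q → ◇◇p there: 4:F, 6:T. ✗
6: no successors, so □(q → ◇◇p) holds vacuously. ✓
That's 3 of 6 worlds, so 3/6 = 1/2.

1/2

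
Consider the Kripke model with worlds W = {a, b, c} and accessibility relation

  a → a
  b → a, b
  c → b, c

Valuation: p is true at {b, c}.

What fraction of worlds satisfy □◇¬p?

2/3

a: successors {a}; ◇¬p there: a:T. ✓
b: successors {a, b}; ◇¬p there: a:T, b:T. ✓
c: successors {b, c}; ◇¬p there: b:T, c:F. ✗
That's 2 of 3 worlds, so 2/3.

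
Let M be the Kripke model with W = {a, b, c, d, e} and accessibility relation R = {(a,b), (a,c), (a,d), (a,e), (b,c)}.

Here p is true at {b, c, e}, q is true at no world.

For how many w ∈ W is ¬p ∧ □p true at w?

1

a: ¬p is T, □p is F. ✗
b: ¬p is F, □p is T. ✗
c: ¬p is F, □p is T. ✗
d: ¬p is T, □p is T. ✓
e: ¬p is F, □p is T. ✗
Satisfying worlds: {d}.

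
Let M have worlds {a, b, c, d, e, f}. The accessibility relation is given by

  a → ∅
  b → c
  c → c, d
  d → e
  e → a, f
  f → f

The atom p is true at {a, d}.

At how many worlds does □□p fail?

5

a: no successors, so □□p holds vacuously. ✓
b: successors {c}; □p there: c:F. ✗
c: successors {c, d}; □p there: c:F, d:F. ✗
d: successors {e}; □p there: e:F. ✗
e: successors {a, f}; □p there: a:T, f:F. ✗
f: successors {f}; □p there: f:F. ✗
Satisfying worlds: {a}.
So □□p fails at the other 5 worlds.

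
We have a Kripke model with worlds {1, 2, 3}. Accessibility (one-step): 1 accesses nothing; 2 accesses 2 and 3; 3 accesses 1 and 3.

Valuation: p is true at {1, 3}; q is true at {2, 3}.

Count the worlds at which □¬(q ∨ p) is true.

1

1: no successors, so □¬(q ∨ p) holds vacuously. ✓
2: successors {2, 3}; ¬(q ∨ p) there: 2:F, 3:F. ✗
3: successors {1, 3}; ¬(q ∨ p) there: 1:F, 3:F. ✗
Satisfying worlds: {1}.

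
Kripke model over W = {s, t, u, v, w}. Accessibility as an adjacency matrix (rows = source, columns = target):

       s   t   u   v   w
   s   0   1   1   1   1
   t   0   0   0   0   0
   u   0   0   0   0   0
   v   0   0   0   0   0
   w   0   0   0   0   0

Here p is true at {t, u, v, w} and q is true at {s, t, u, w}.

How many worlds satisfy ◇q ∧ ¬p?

s: ◇q is T, ¬p is T. ✓
t: ◇q is F, ¬p is F. ✗
u: ◇q is F, ¬p is F. ✗
v: ◇q is F, ¬p is F. ✗
w: ◇q is F, ¬p is F. ✗
Satisfying worlds: {s}.

1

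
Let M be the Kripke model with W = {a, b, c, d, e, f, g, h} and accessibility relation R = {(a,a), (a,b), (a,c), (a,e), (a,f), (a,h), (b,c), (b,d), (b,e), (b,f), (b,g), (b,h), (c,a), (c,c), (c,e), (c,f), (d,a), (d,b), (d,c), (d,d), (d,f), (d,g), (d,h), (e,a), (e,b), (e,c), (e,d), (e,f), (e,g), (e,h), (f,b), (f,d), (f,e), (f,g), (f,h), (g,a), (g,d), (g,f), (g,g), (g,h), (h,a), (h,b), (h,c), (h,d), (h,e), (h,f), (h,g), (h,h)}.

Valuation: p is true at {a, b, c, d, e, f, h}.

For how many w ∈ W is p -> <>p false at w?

a: p is T, <>p is T. ✓
b: p is T, <>p is T. ✓
c: p is T, <>p is T. ✓
d: p is T, <>p is T. ✓
e: p is T, <>p is T. ✓
f: p is T, <>p is T. ✓
g: p is F, <>p is T. ✓
h: p is T, <>p is T. ✓
Satisfying worlds: {a, b, c, d, e, f, g, h}.
So p -> <>p fails at the other 0 worlds.

0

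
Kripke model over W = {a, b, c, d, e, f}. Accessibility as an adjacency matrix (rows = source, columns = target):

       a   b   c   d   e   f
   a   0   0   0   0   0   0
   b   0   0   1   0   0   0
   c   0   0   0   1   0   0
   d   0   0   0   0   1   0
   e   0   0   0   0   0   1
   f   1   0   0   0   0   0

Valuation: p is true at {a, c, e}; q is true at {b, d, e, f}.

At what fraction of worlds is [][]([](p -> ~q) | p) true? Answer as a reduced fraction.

a: no successors, so [][]([](p -> ~q) | p) holds vacuously. ✓
b: successors {c}; []([](p -> ~q) | p) there: c:F. ✗
c: successors {d}; []([](p -> ~q) | p) there: d:T. ✓
d: successors {e}; []([](p -> ~q) | p) there: e:T. ✓
e: successors {f}; []([](p -> ~q) | p) there: f:T. ✓
f: successors {a}; []([](p -> ~q) | p) there: a:T. ✓
That's 5 of 6 worlds, so 5/6.

5/6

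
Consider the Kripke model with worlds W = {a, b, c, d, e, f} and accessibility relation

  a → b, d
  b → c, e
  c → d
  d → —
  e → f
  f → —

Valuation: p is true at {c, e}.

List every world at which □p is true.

{b, d, f}

a: successors {b, d}; p there: b:F, d:F. ✗
b: successors {c, e}; p there: c:T, e:T. ✓
c: successors {d}; p there: d:F. ✗
d: no successors, so □p holds vacuously. ✓
e: successors {f}; p there: f:F. ✗
f: no successors, so □p holds vacuously. ✓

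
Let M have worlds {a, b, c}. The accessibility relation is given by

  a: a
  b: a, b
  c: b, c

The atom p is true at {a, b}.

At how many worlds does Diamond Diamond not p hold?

a: successors {a}; Diamond not p there: a:F. ✗
b: successors {a, b}; Diamond not p there: a:F, b:F. ✗
c: successors {b, c}; Diamond not p there: b:F, c:T. ✓
Satisfying worlds: {c}.

1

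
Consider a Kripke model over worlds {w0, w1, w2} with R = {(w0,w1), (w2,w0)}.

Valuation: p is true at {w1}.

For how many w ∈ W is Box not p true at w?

w0: successors {w1}; not p there: w1:F. ✗
w1: no successors, so Box not p holds vacuously. ✓
w2: successors {w0}; not p there: w0:T. ✓
Satisfying worlds: {w1, w2}.

2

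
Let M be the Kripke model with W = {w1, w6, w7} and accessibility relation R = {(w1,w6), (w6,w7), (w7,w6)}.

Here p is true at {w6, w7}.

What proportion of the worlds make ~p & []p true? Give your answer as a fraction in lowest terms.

w1: ~p is T, []p is T. ✓
w6: ~p is F, []p is T. ✗
w7: ~p is F, []p is T. ✗
That's 1 of 3 worlds, so 1/3.

1/3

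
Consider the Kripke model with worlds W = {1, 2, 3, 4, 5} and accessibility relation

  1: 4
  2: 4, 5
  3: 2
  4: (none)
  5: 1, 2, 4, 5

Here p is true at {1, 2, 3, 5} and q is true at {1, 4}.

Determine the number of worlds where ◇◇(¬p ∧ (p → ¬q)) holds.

1: successors {4}; ◇(¬p ∧ (p → ¬q)) there: 4:F. ✗
2: successors {4, 5}; ◇(¬p ∧ (p → ¬q)) there: 4:F, 5:T. ✓
3: successors {2}; ◇(¬p ∧ (p → ¬q)) there: 2:T. ✓
4: no successors, so ◇◇(¬p ∧ (p → ¬q)) fails. ✗
5: successors {1, 2, 4, 5}; ◇(¬p ∧ (p → ¬q)) there: 1:T, 2:T, 4:F, 5:T. ✓
Satisfying worlds: {2, 3, 5}.

3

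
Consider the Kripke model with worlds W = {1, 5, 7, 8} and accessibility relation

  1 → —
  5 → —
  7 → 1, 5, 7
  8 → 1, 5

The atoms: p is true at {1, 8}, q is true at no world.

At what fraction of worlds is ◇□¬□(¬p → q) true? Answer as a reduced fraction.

1/2

1: no successors, so ◇□¬□(¬p → q) fails. ✗
5: no successors, so ◇□¬□(¬p → q) fails. ✗
7: successors {1, 5, 7}; □¬□(¬p → q) there: 1:T, 5:T, 7:F. ✓
8: successors {1, 5}; □¬□(¬p → q) there: 1:T, 5:T. ✓
That's 2 of 4 worlds, so 2/4 = 1/2.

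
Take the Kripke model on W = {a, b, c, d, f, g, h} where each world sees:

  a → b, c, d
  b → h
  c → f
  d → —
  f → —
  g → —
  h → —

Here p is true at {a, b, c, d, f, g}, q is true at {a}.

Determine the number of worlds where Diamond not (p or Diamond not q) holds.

1

a: successors {b, c, d}; not (p or Diamond not q) there: b:F, c:F, d:F. ✗
b: successors {h}; not (p or Diamond not q) there: h:T. ✓
c: successors {f}; not (p or Diamond not q) there: f:F. ✗
d: no successors, so Diamond not (p or Diamond not q) fails. ✗
f: no successors, so Diamond not (p or Diamond not q) fails. ✗
g: no successors, so Diamond not (p or Diamond not q) fails. ✗
h: no successors, so Diamond not (p or Diamond not q) fails. ✗
Satisfying worlds: {b}.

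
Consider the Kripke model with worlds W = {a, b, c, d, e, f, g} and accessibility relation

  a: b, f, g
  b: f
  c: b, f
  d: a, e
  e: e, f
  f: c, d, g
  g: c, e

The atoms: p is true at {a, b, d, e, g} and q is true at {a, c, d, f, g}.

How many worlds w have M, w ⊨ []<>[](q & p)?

a: successors {b, f, g}; <>[](q & p) there: b:F, f:F, g:F. ✗
b: successors {f}; <>[](q & p) there: f:F. ✗
c: successors {b, f}; <>[](q & p) there: b:F, f:F. ✗
d: successors {a, e}; <>[](q & p) there: a:F, e:F. ✗
e: successors {e, f}; <>[](q & p) there: e:F, f:F. ✗
f: successors {c, d, g}; <>[](q & p) there: c:F, d:F, g:F. ✗
g: successors {c, e}; <>[](q & p) there: c:F, e:F. ✗
Satisfying worlds: ∅.

0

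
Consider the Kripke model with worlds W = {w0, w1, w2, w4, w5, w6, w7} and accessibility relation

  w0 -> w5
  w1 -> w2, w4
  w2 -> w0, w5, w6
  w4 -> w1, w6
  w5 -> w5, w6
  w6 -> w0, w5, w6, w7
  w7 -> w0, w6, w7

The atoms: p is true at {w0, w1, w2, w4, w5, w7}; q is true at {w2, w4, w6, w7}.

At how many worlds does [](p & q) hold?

1

w0: successors {w5}; p & q there: w5:F. ✗
w1: successors {w2, w4}; p & q there: w2:T, w4:T. ✓
w2: successors {w0, w5, w6}; p & q there: w0:F, w5:F, w6:F. ✗
w4: successors {w1, w6}; p & q there: w1:F, w6:F. ✗
w5: successors {w5, w6}; p & q there: w5:F, w6:F. ✗
w6: successors {w0, w5, w6, w7}; p & q there: w0:F, w5:F, w6:F, w7:T. ✗
w7: successors {w0, w6, w7}; p & q there: w0:F, w6:F, w7:T. ✗
Satisfying worlds: {w1}.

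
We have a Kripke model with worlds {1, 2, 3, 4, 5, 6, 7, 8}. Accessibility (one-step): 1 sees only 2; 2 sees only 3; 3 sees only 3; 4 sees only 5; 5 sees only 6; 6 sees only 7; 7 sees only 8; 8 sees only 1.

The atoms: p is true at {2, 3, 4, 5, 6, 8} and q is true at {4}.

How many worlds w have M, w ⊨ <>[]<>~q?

8

1: successors {2}; []<>~q there: 2:T. ✓
2: successors {3}; []<>~q there: 3:T. ✓
3: successors {3}; []<>~q there: 3:T. ✓
4: successors {5}; []<>~q there: 5:T. ✓
5: successors {6}; []<>~q there: 6:T. ✓
6: successors {7}; []<>~q there: 7:T. ✓
7: successors {8}; []<>~q there: 8:T. ✓
8: successors {1}; []<>~q there: 1:T. ✓
Satisfying worlds: {1, 2, 3, 4, 5, 6, 7, 8}.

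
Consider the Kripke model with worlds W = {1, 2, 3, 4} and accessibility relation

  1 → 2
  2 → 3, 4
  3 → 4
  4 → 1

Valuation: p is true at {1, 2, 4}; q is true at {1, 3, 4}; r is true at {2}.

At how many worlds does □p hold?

3

1: successors {2}; p there: 2:T. ✓
2: successors {3, 4}; p there: 3:F, 4:T. ✗
3: successors {4}; p there: 4:T. ✓
4: successors {1}; p there: 1:T. ✓
Satisfying worlds: {1, 3, 4}.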